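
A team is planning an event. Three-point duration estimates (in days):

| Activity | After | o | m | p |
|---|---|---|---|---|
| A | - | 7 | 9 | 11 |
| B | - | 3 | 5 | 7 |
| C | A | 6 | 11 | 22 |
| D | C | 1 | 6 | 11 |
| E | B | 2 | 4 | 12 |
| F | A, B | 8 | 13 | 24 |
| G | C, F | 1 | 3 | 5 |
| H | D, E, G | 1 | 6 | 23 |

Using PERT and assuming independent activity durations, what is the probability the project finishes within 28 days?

0.076

te_A = (7 + 4·9 + 11)/6 = 54/6 = 9; σ²_A = ((11−7)/6)² = 0.444
te_B = (3 + 4·5 + 7)/6 = 30/6 = 5; σ²_B = ((7−3)/6)² = 0.444
te_C = (6 + 4·11 + 22)/6 = 72/6 = 12; σ²_C = ((22−6)/6)² = 7.111
te_D = (1 + 4·6 + 11)/6 = 36/6 = 6; σ²_D = ((11−1)/6)² = 2.778
te_E = (2 + 4·4 + 12)/6 = 30/6 = 5; σ²_E = ((12−2)/6)² = 2.778
te_F = (8 + 4·13 + 24)/6 = 84/6 = 14; σ²_F = ((24−8)/6)² = 7.111
te_G = (1 + 4·3 + 5)/6 = 18/6 = 3; σ²_G = ((5−1)/6)² = 0.444
te_H = (1 + 4·6 + 23)/6 = 48/6 = 8; σ²_H = ((23−1)/6)² = 13.444

Forward pass:
ES_A = 0; EF_A = 9
ES_B = 0; EF_B = 5
ES_C = 9; EF_C = 9+12 = 21
ES_D = 21; EF_D = 21+6 = 27
ES_E = 5; EF_E = 5+5 = 10
ES_F = max(EF_A=9, EF_B=5) = 9; EF_F = 9+14 = 23
ES_G = max(EF_C=21, EF_F=23) = 23; EF_G = 23+3 = 26
ES_H = max(EF_D=27, EF_E=10, EF_G=26) = 27; EF_H = 27+8 = 35
Expected project duration μ = 35 days. Critical path: A → C → D → H.

Variance along critical path = 0.444 + 7.111 + 2.778 + 13.444 = 23.778; σ = √23.778 = 4.876 days.
Z = (28 − 35) / 4.876 = -1.436
P(T ≤ 28) = Φ(-1.436) ≈ 0.076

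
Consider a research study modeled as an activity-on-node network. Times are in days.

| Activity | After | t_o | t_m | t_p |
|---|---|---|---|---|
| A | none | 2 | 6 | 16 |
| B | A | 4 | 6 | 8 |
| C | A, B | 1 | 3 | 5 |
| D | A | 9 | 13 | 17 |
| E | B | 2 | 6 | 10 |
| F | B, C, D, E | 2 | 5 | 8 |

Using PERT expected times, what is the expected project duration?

te_A = (2 + 4·6 + 16)/6 = 42/6 = 7
te_B = (4 + 4·6 + 8)/6 = 36/6 = 6
te_C = (1 + 4·3 + 5)/6 = 18/6 = 3
te_D = (9 + 4·13 + 17)/6 = 78/6 = 13
te_E = (2 + 4·6 + 10)/6 = 36/6 = 6
te_F = (2 + 4·5 + 8)/6 = 30/6 = 5

Forward pass:
ES_A = 0; EF_A = 7
ES_B = 7; EF_B = 7+6 = 13
ES_C = max(EF_A=7, EF_B=13) = 13; EF_C = 13+3 = 16
ES_D = 7; EF_D = 7+13 = 20
ES_E = 13; EF_E = 13+6 = 19
ES_F = max(EF_B=13, EF_C=16, EF_D=20, EF_E=19) = 20; EF_F = 20+5 = 25
Expected project duration μ = 25 days. Critical path: A → D → F.

25 days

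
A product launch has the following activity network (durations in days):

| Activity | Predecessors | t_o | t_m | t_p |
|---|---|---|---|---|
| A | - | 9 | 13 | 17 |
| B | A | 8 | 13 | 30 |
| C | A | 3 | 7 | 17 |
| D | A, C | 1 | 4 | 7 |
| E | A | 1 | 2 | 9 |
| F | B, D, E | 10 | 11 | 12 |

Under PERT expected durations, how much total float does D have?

3 days

te_A = (9 + 4·13 + 17)/6 = 78/6 = 13
te_B = (8 + 4·13 + 30)/6 = 90/6 = 15
te_C = (3 + 4·7 + 17)/6 = 48/6 = 8
te_D = (1 + 4·4 + 7)/6 = 24/6 = 4
te_E = (1 + 4·2 + 9)/6 = 18/6 = 3
te_F = (10 + 4·11 + 12)/6 = 66/6 = 11

Forward pass:
ES_A = 0; EF_A = 13
ES_B = 13; EF_B = 13+15 = 28
ES_C = 13; EF_C = 13+8 = 21
ES_D = max(EF_A=13, EF_C=21) = 21; EF_D = 21+4 = 25
ES_E = 13; EF_E = 13+3 = 16
ES_F = max(EF_B=28, EF_D=25, EF_E=16) = 28; EF_F = 28+11 = 39
Expected project duration μ = 39 days. Critical path: A → B → F.

Backward pass:
LF_F = 39; LS_F = 39−11 = 28
LF_E = LS_F = 28; LS_E = 28−3 = 25
LF_D = LS_F = 28; LS_D = 28−4 = 24
LF_C = LS_D = 24; LS_C = 24−8 = 16
LF_B = LS_F = 28; LS_B = 28−15 = 13
LF_A = min(LS_B=13, LS_C=16, LS_D=24, LS_E=25) = 13; LS_A = 13−13 = 0
Slack_D = LS_D − ES_D = 24 − 21 = 3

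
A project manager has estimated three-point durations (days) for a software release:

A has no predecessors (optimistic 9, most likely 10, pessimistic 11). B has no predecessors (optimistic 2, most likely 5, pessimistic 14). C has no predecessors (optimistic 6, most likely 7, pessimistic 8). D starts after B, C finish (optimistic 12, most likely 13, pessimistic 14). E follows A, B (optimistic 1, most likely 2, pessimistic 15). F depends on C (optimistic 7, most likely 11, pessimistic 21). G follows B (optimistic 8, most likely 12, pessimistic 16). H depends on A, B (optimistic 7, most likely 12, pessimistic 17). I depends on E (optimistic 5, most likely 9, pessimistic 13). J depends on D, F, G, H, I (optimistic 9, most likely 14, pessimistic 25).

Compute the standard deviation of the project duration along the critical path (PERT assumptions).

3.80 days

te_A = (9 + 4·10 + 11)/6 = 60/6 = 10; σ²_A = ((11−9)/6)² = 0.111
te_B = (2 + 4·5 + 14)/6 = 36/6 = 6; σ²_B = ((14−2)/6)² = 4.000
te_C = (6 + 4·7 + 8)/6 = 42/6 = 7; σ²_C = ((8−6)/6)² = 0.111
te_D = (12 + 4·13 + 14)/6 = 78/6 = 13; σ²_D = ((14−12)/6)² = 0.111
te_E = (1 + 4·2 + 15)/6 = 24/6 = 4; σ²_E = ((15−1)/6)² = 5.444
te_F = (7 + 4·11 + 21)/6 = 72/6 = 12; σ²_F = ((21−7)/6)² = 5.444
te_G = (8 + 4·12 + 16)/6 = 72/6 = 12; σ²_G = ((16−8)/6)² = 1.778
te_H = (7 + 4·12 + 17)/6 = 72/6 = 12; σ²_H = ((17−7)/6)² = 2.778
te_I = (5 + 4·9 + 13)/6 = 54/6 = 9; σ²_I = ((13−5)/6)² = 1.778
te_J = (9 + 4·14 + 25)/6 = 90/6 = 15; σ²_J = ((25−9)/6)² = 7.111

Forward pass:
ES_A = 0; EF_A = 10
ES_B = 0; EF_B = 6
ES_C = 0; EF_C = 7
ES_D = max(EF_B=6, EF_C=7) = 7; EF_D = 7+13 = 20
ES_E = max(EF_A=10, EF_B=6) = 10; EF_E = 10+4 = 14
ES_F = 7; EF_F = 7+12 = 19
ES_G = 6; EF_G = 6+12 = 18
ES_H = max(EF_A=10, EF_B=6) = 10; EF_H = 10+12 = 22
ES_I = 14; EF_I = 14+9 = 23
ES_J = max(EF_D=20, EF_F=19, EF_G=18, EF_H=22, EF_I=23) = 23; EF_J = 23+15 = 38
Expected project duration μ = 38 days. Critical path: A → E → I → J.

Variance along critical path = 0.111 + 5.444 + 1.778 + 7.111 = 14.444
σ = √14.444 = 3.801 days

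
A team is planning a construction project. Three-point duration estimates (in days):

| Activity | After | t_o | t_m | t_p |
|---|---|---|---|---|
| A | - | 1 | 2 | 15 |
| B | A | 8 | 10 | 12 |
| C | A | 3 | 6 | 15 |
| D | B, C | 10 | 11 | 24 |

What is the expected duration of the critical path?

27 days

te_A = (1 + 4·2 + 15)/6 = 24/6 = 4
te_B = (8 + 4·10 + 12)/6 = 60/6 = 10
te_C = (3 + 4·6 + 15)/6 = 42/6 = 7
te_D = (10 + 4·11 + 24)/6 = 78/6 = 13

Forward pass:
ES_A = 0; EF_A = 4
ES_B = 4; EF_B = 4+10 = 14
ES_C = 4; EF_C = 4+7 = 11
ES_D = max(EF_B=14, EF_C=11) = 14; EF_D = 14+13 = 27
Expected project duration μ = 27 days. Critical path: A → B → D.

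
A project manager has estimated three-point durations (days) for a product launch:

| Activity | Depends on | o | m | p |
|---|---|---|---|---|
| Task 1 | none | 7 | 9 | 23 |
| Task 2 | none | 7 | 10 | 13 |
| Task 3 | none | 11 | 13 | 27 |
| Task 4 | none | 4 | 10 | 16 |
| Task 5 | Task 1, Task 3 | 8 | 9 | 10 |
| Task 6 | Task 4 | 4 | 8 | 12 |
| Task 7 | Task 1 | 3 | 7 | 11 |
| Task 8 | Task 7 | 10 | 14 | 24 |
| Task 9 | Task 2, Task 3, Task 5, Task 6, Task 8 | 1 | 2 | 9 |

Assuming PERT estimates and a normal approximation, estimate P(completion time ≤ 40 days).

0.841

te_Task 1 = (7 + 4·9 + 23)/6 = 66/6 = 11; σ²_Task 1 = ((23−7)/6)² = 7.111
te_Task 2 = (7 + 4·10 + 13)/6 = 60/6 = 10; σ²_Task 2 = ((13−7)/6)² = 1.000
te_Task 3 = (11 + 4·13 + 27)/6 = 90/6 = 15; σ²_Task 3 = ((27−11)/6)² = 7.111
te_Task 4 = (4 + 4·10 + 16)/6 = 60/6 = 10; σ²_Task 4 = ((16−4)/6)² = 4.000
te_Task 5 = (8 + 4·9 + 10)/6 = 54/6 = 9; σ²_Task 5 = ((10−8)/6)² = 0.111
te_Task 6 = (4 + 4·8 + 12)/6 = 48/6 = 8; σ²_Task 6 = ((12−4)/6)² = 1.778
te_Task 7 = (3 + 4·7 + 11)/6 = 42/6 = 7; σ²_Task 7 = ((11−3)/6)² = 1.778
te_Task 8 = (10 + 4·14 + 24)/6 = 90/6 = 15; σ²_Task 8 = ((24−10)/6)² = 5.444
te_Task 9 = (1 + 4·2 + 9)/6 = 18/6 = 3; σ²_Task 9 = ((9−1)/6)² = 1.778

Forward pass:
ES_Task 1 = 0; EF_Task 1 = 11
ES_Task 2 = 0; EF_Task 2 = 10
ES_Task 3 = 0; EF_Task 3 = 15
ES_Task 4 = 0; EF_Task 4 = 10
ES_Task 5 = max(EF_Task 1=11, EF_Task 3=15) = 15; EF_Task 5 = 15+9 = 24
ES_Task 6 = 10; EF_Task 6 = 10+8 = 18
ES_Task 7 = 11; EF_Task 7 = 11+7 = 18
ES_Task 8 = 18; EF_Task 8 = 18+15 = 33
ES_Task 9 = max(EF_Task 2=10, EF_Task 3=15, EF_Task 5=24, EF_Task 6=18, EF_Task 8=33) = 33; EF_Task 9 = 33+3 = 36
Expected project duration μ = 36 days. Critical path: Task 1 → Task 7 → Task 8 → Task 9.

Variance along critical path = 7.111 + 1.778 + 5.444 + 1.778 = 16.111; σ = √16.111 = 4.014 days.
Z = (40 − 36) / 4.014 = 0.997
P(T ≤ 40) = Φ(0.997) ≈ 0.841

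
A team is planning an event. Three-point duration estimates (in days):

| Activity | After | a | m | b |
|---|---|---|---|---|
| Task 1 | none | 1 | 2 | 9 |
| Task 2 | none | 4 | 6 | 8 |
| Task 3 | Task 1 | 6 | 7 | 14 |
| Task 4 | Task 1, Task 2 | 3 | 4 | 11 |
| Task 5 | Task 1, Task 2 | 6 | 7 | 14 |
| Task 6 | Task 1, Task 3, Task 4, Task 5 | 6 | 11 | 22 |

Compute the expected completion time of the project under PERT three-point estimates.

te_Task 1 = (1 + 4·2 + 9)/6 = 18/6 = 3
te_Task 2 = (4 + 4·6 + 8)/6 = 36/6 = 6
te_Task 3 = (6 + 4·7 + 14)/6 = 48/6 = 8
te_Task 4 = (3 + 4·4 + 11)/6 = 30/6 = 5
te_Task 5 = (6 + 4·7 + 14)/6 = 48/6 = 8
te_Task 6 = (6 + 4·11 + 22)/6 = 72/6 = 12

Forward pass:
ES_Task 1 = 0; EF_Task 1 = 3
ES_Task 2 = 0; EF_Task 2 = 6
ES_Task 3 = 3; EF_Task 3 = 3+8 = 11
ES_Task 4 = max(EF_Task 1=3, EF_Task 2=6) = 6; EF_Task 4 = 6+5 = 11
ES_Task 5 = max(EF_Task 1=3, EF_Task 2=6) = 6; EF_Task 5 = 6+8 = 14
ES_Task 6 = max(EF_Task 1=3, EF_Task 3=11, EF_Task 4=11, EF_Task 5=14) = 14; EF_Task 6 = 14+12 = 26
Expected project duration μ = 26 days. Critical path: Task 2 → Task 5 → Task 6.

26 days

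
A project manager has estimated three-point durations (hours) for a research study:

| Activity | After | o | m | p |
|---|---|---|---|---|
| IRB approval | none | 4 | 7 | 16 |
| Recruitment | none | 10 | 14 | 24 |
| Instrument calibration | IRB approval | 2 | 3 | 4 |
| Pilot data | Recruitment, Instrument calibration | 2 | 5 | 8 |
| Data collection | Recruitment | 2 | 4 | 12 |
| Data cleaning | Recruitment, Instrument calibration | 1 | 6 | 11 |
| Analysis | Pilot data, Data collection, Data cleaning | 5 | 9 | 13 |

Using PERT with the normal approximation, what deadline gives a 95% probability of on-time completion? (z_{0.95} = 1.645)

te_IRB approval = (4 + 4·7 + 16)/6 = 48/6 = 8; σ²_IRB approval = ((16−4)/6)² = 4.000
te_Recruitment = (10 + 4·14 + 24)/6 = 90/6 = 15; σ²_Recruitment = ((24−10)/6)² = 5.444
te_Instrument calibration = (2 + 4·3 + 4)/6 = 18/6 = 3; σ²_Instrument calibration = ((4−2)/6)² = 0.111
te_Pilot data = (2 + 4·5 + 8)/6 = 30/6 = 5; σ²_Pilot data = ((8−2)/6)² = 1.000
te_Data collection = (2 + 4·4 + 12)/6 = 30/6 = 5; σ²_Data collection = ((12−2)/6)² = 2.778
te_Data cleaning = (1 + 4·6 + 11)/6 = 36/6 = 6; σ²_Data cleaning = ((11−1)/6)² = 2.778
te_Analysis = (5 + 4·9 + 13)/6 = 54/6 = 9; σ²_Analysis = ((13−5)/6)² = 1.778

Forward pass:
ES_IRB approval = 0; EF_IRB approval = 8
ES_Recruitment = 0; EF_Recruitment = 15
ES_Instrument calibration = 8; EF_Instrument calibration = 8+3 = 11
ES_Pilot data = max(EF_Recruitment=15, EF_Instrument calibration=11) = 15; EF_Pilot data = 15+5 = 20
ES_Data collection = 15; EF_Data collection = 15+5 = 20
ES_Data cleaning = max(EF_Recruitment=15, EF_Instrument calibration=11) = 15; EF_Data cleaning = 15+6 = 21
ES_Analysis = max(EF_Pilot data=20, EF_Data collection=20, EF_Data cleaning=21) = 21; EF_Analysis = 21+9 = 30
Expected project duration μ = 30 hours. Critical path: Recruitment → Data cleaning → Analysis.

Variance along critical path = 5.444 + 2.778 + 1.778 = 10.000; σ = 3.162 hours.
D = μ + z·σ = 30 + 1.645·3.162 = 35.2 hours

35.2 hours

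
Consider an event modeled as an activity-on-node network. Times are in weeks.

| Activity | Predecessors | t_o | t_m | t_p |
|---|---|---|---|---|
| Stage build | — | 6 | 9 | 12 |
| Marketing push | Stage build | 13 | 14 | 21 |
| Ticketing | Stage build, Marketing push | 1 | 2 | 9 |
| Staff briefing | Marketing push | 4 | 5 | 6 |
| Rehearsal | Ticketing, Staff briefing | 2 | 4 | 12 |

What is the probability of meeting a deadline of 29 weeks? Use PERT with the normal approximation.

0.018

te_Stage build = (6 + 4·9 + 12)/6 = 54/6 = 9; σ²_Stage build = ((12−6)/6)² = 1.000
te_Marketing push = (13 + 4·14 + 21)/6 = 90/6 = 15; σ²_Marketing push = ((21−13)/6)² = 1.778
te_Ticketing = (1 + 4·2 + 9)/6 = 18/6 = 3; σ²_Ticketing = ((9−1)/6)² = 1.778
te_Staff briefing = (4 + 4·5 + 6)/6 = 30/6 = 5; σ²_Staff briefing = ((6−4)/6)² = 0.111
te_Rehearsal = (2 + 4·4 + 12)/6 = 30/6 = 5; σ²_Rehearsal = ((12−2)/6)² = 2.778

Forward pass:
ES_Stage build = 0; EF_Stage build = 9
ES_Marketing push = 9; EF_Marketing push = 9+15 = 24
ES_Ticketing = max(EF_Stage build=9, EF_Marketing push=24) = 24; EF_Ticketing = 24+3 = 27
ES_Staff briefing = 24; EF_Staff briefing = 24+5 = 29
ES_Rehearsal = max(EF_Ticketing=27, EF_Staff briefing=29) = 29; EF_Rehearsal = 29+5 = 34
Expected project duration μ = 34 weeks. Critical path: Stage build → Marketing push → Staff briefing → Rehearsal.

Variance along critical path = 1.000 + 1.778 + 0.111 + 2.778 = 5.667; σ = √5.667 = 2.380 weeks.
Z = (29 − 34) / 2.380 = -2.100
P(T ≤ 29) = Φ(-2.100) ≈ 0.018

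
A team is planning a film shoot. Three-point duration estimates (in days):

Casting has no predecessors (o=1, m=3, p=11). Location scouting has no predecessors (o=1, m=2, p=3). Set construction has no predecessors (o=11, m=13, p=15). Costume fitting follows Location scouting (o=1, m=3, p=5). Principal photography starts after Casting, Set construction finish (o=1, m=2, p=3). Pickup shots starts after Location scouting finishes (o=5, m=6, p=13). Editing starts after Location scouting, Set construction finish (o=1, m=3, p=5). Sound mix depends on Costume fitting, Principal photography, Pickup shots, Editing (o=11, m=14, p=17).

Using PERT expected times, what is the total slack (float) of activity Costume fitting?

te_Casting = (1 + 4·3 + 11)/6 = 24/6 = 4
te_Location scouting = (1 + 4·2 + 3)/6 = 12/6 = 2
te_Set construction = (11 + 4·13 + 15)/6 = 78/6 = 13
te_Costume fitting = (1 + 4·3 + 5)/6 = 18/6 = 3
te_Principal photography = (1 + 4·2 + 3)/6 = 12/6 = 2
te_Pickup shots = (5 + 4·6 + 13)/6 = 42/6 = 7
te_Editing = (1 + 4·3 + 5)/6 = 18/6 = 3
te_Sound mix = (11 + 4·14 + 17)/6 = 84/6 = 14

Forward pass:
ES_Casting = 0; EF_Casting = 4
ES_Location scouting = 0; EF_Location scouting = 2
ES_Set construction = 0; EF_Set construction = 13
ES_Costume fitting = 2; EF_Costume fitting = 2+3 = 5
ES_Principal photography = max(EF_Casting=4, EF_Set construction=13) = 13; EF_Principal photography = 13+2 = 15
ES_Pickup shots = 2; EF_Pickup shots = 2+7 = 9
ES_Editing = max(EF_Location scouting=2, EF_Set construction=13) = 13; EF_Editing = 13+3 = 16
ES_Sound mix = max(EF_Costume fitting=5, EF_Principal photography=15, EF_Pickup shots=9, EF_Editing=16) = 16; EF_Sound mix = 16+14 = 30
Expected project duration μ = 30 days. Critical path: Set construction → Editing → Sound mix.

Backward pass:
LF_Sound mix = 30; LS_Sound mix = 30−14 = 16
LF_Editing = LS_Sound mix = 16; LS_Editing = 16−3 = 13
LF_Pickup shots = LS_Sound mix = 16; LS_Pickup shots = 16−7 = 9
LF_Principal photography = LS_Sound mix = 16; LS_Principal photography = 16−2 = 14
LF_Costume fitting = LS_Sound mix = 16; LS_Costume fitting = 16−3 = 13
LF_Set construction = min(LS_Principal photography=14, LS_Editing=13) = 13; LS_Set construction = 13−13 = 0
LF_Location scouting = min(LS_Costume fitting=13, LS_Pickup shots=9, LS_Editing=13) = 9; LS_Location scouting = 9−2 = 7
LF_Casting = LS_Principal photography = 14; LS_Casting = 14−4 = 10
Slack_Costume fitting = LS_Costume fitting − ES_Costume fitting = 13 − 2 = 11

11 days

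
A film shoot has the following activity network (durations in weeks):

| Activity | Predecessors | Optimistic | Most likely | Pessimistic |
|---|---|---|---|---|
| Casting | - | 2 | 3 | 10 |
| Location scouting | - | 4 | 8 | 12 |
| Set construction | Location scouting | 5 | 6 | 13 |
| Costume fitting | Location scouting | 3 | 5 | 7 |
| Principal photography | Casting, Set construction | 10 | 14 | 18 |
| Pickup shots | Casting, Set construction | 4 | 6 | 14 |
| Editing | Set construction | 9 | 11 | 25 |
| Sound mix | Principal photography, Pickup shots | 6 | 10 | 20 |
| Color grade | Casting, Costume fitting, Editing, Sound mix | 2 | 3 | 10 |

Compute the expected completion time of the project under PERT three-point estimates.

te_Casting = (2 + 4·3 + 10)/6 = 24/6 = 4
te_Location scouting = (4 + 4·8 + 12)/6 = 48/6 = 8
te_Set construction = (5 + 4·6 + 13)/6 = 42/6 = 7
te_Costume fitting = (3 + 4·5 + 7)/6 = 30/6 = 5
te_Principal photography = (10 + 4·14 + 18)/6 = 84/6 = 14
te_Pickup shots = (4 + 4·6 + 14)/6 = 42/6 = 7
te_Editing = (9 + 4·11 + 25)/6 = 78/6 = 13
te_Sound mix = (6 + 4·10 + 20)/6 = 66/6 = 11
te_Color grade = (2 + 4·3 + 10)/6 = 24/6 = 4

Forward pass:
ES_Casting = 0; EF_Casting = 4
ES_Location scouting = 0; EF_Location scouting = 8
ES_Set construction = 8; EF_Set construction = 8+7 = 15
ES_Costume fitting = 8; EF_Costume fitting = 8+5 = 13
ES_Principal photography = max(EF_Casting=4, EF_Set construction=15) = 15; EF_Principal photography = 15+14 = 29
ES_Pickup shots = max(EF_Casting=4, EF_Set construction=15) = 15; EF_Pickup shots = 15+7 = 22
ES_Editing = 15; EF_Editing = 15+13 = 28
ES_Sound mix = max(EF_Principal photography=29, EF_Pickup shots=22) = 29; EF_Sound mix = 29+11 = 40
ES_Color grade = max(EF_Casting=4, EF_Costume fitting=13, EF_Editing=28, EF_Sound mix=40) = 40; EF_Color grade = 40+4 = 44
Expected project duration μ = 44 weeks. Critical path: Location scouting → Set construction → Principal photography → Sound mix → Color grade.

44 weeks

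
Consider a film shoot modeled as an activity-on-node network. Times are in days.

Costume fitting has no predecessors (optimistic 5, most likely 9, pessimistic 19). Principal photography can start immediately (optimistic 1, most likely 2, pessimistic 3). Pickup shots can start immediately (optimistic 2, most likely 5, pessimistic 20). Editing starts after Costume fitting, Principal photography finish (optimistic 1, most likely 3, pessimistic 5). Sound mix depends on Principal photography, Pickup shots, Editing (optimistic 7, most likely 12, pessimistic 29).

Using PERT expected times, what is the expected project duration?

27 days

te_Costume fitting = (5 + 4·9 + 19)/6 = 60/6 = 10
te_Principal photography = (1 + 4·2 + 3)/6 = 12/6 = 2
te_Pickup shots = (2 + 4·5 + 20)/6 = 42/6 = 7
te_Editing = (1 + 4·3 + 5)/6 = 18/6 = 3
te_Sound mix = (7 + 4·12 + 29)/6 = 84/6 = 14

Forward pass:
ES_Costume fitting = 0; EF_Costume fitting = 10
ES_Principal photography = 0; EF_Principal photography = 2
ES_Pickup shots = 0; EF_Pickup shots = 7
ES_Editing = max(EF_Costume fitting=10, EF_Principal photography=2) = 10; EF_Editing = 10+3 = 13
ES_Sound mix = max(EF_Principal photography=2, EF_Pickup shots=7, EF_Editing=13) = 13; EF_Sound mix = 13+14 = 27
Expected project duration μ = 27 days. Critical path: Costume fitting → Editing → Sound mix.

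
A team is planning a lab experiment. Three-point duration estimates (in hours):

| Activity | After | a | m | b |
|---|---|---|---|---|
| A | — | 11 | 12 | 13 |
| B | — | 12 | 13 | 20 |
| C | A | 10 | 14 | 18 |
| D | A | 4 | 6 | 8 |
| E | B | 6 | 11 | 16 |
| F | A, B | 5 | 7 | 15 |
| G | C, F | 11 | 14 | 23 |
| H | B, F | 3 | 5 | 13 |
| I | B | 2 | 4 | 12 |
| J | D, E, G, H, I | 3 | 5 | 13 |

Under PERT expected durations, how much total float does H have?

13 hours

te_A = (11 + 4·12 + 13)/6 = 72/6 = 12
te_B = (12 + 4·13 + 20)/6 = 84/6 = 14
te_C = (10 + 4·14 + 18)/6 = 84/6 = 14
te_D = (4 + 4·6 + 8)/6 = 36/6 = 6
te_E = (6 + 4·11 + 16)/6 = 66/6 = 11
te_F = (5 + 4·7 + 15)/6 = 48/6 = 8
te_G = (11 + 4·14 + 23)/6 = 90/6 = 15
te_H = (3 + 4·5 + 13)/6 = 36/6 = 6
te_I = (2 + 4·4 + 12)/6 = 30/6 = 5
te_J = (3 + 4·5 + 13)/6 = 36/6 = 6

Forward pass:
ES_A = 0; EF_A = 12
ES_B = 0; EF_B = 14
ES_C = 12; EF_C = 12+14 = 26
ES_D = 12; EF_D = 12+6 = 18
ES_E = 14; EF_E = 14+11 = 25
ES_F = max(EF_A=12, EF_B=14) = 14; EF_F = 14+8 = 22
ES_G = max(EF_C=26, EF_F=22) = 26; EF_G = 26+15 = 41
ES_H = max(EF_B=14, EF_F=22) = 22; EF_H = 22+6 = 28
ES_I = 14; EF_I = 14+5 = 19
ES_J = max(EF_D=18, EF_E=25, EF_G=41, EF_H=28, EF_I=19) = 41; EF_J = 41+6 = 47
Expected project duration μ = 47 hours. Critical path: A → C → G → J.

Backward pass:
LF_J = 47; LS_J = 47−6 = 41
LF_I = LS_J = 41; LS_I = 41−5 = 36
LF_H = LS_J = 41; LS_H = 41−6 = 35
LF_G = LS_J = 41; LS_G = 41−15 = 26
LF_F = min(LS_G=26, LS_H=35) = 26; LS_F = 26−8 = 18
LF_E = LS_J = 41; LS_E = 41−11 = 30
LF_D = LS_J = 41; LS_D = 41−6 = 35
LF_C = LS_G = 26; LS_C = 26−14 = 12
LF_B = min(LS_E=30, LS_F=18, LS_H=35, LS_I=36) = 18; LS_B = 18−14 = 4
LF_A = min(LS_C=12, LS_D=35, LS_F=18) = 12; LS_A = 12−12 = 0
Slack_H = LS_H − ES_H = 35 − 22 = 13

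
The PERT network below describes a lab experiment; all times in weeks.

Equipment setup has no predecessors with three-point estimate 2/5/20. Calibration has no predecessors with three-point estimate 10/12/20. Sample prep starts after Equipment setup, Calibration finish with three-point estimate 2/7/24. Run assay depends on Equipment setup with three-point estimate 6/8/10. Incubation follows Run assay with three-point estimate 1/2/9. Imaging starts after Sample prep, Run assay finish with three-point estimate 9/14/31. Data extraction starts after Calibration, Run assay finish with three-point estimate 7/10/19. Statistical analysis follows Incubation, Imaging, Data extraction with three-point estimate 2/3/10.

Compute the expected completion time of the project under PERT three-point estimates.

te_Equipment setup = (2 + 4·5 + 20)/6 = 42/6 = 7
te_Calibration = (10 + 4·12 + 20)/6 = 78/6 = 13
te_Sample prep = (2 + 4·7 + 24)/6 = 54/6 = 9
te_Run assay = (6 + 4·8 + 10)/6 = 48/6 = 8
te_Incubation = (1 + 4·2 + 9)/6 = 18/6 = 3
te_Imaging = (9 + 4·14 + 31)/6 = 96/6 = 16
te_Data extraction = (7 + 4·10 + 19)/6 = 66/6 = 11
te_Statistical analysis = (2 + 4·3 + 10)/6 = 24/6 = 4

Forward pass:
ES_Equipment setup = 0; EF_Equipment setup = 7
ES_Calibration = 0; EF_Calibration = 13
ES_Sample prep = max(EF_Equipment setup=7, EF_Calibration=13) = 13; EF_Sample prep = 13+9 = 22
ES_Run assay = 7; EF_Run assay = 7+8 = 15
ES_Incubation = 15; EF_Incubation = 15+3 = 18
ES_Imaging = max(EF_Sample prep=22, EF_Run assay=15) = 22; EF_Imaging = 22+16 = 38
ES_Data extraction = max(EF_Calibration=13, EF_Run assay=15) = 15; EF_Data extraction = 15+11 = 26
ES_Statistical analysis = max(EF_Incubation=18, EF_Imaging=38, EF_Data extraction=26) = 38; EF_Statistical analysis = 38+4 = 42
Expected project duration μ = 42 weeks. Critical path: Calibration → Sample prep → Imaging → Statistical analysis.

42 weeks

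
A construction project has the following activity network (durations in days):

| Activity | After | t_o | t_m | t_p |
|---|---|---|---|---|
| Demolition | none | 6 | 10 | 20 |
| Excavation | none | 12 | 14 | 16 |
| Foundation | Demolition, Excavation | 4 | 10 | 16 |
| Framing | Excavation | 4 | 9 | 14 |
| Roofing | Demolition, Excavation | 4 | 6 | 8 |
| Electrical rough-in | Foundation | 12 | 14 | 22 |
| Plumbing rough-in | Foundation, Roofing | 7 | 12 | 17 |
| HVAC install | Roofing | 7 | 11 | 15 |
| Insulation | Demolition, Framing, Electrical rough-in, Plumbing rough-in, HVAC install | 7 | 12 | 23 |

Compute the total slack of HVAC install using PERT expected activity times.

te_Demolition = (6 + 4·10 + 20)/6 = 66/6 = 11
te_Excavation = (12 + 4·14 + 16)/6 = 84/6 = 14
te_Foundation = (4 + 4·10 + 16)/6 = 60/6 = 10
te_Framing = (4 + 4·9 + 14)/6 = 54/6 = 9
te_Roofing = (4 + 4·6 + 8)/6 = 36/6 = 6
te_Electrical rough-in = (12 + 4·14 + 22)/6 = 90/6 = 15
te_Plumbing rough-in = (7 + 4·12 + 17)/6 = 72/6 = 12
te_HVAC install = (7 + 4·11 + 15)/6 = 66/6 = 11
te_Insulation = (7 + 4·12 + 23)/6 = 78/6 = 13

Forward pass:
ES_Demolition = 0; EF_Demolition = 11
ES_Excavation = 0; EF_Excavation = 14
ES_Foundation = max(EF_Demolition=11, EF_Excavation=14) = 14; EF_Foundation = 14+10 = 24
ES_Framing = 14; EF_Framing = 14+9 = 23
ES_Roofing = max(EF_Demolition=11, EF_Excavation=14) = 14; EF_Roofing = 14+6 = 20
ES_Electrical rough-in = 24; EF_Electrical rough-in = 24+15 = 39
ES_Plumbing rough-in = max(EF_Foundation=24, EF_Roofing=20) = 24; EF_Plumbing rough-in = 24+12 = 36
ES_HVAC install = 20; EF_HVAC install = 20+11 = 31
ES_Insulation = max(EF_Demolition=11, EF_Framing=23, EF_Electrical rough-in=39, EF_Plumbing rough-in=36, EF_HVAC install=31) = 39; EF_Insulation = 39+13 = 52
Expected project duration μ = 52 days. Critical path: Excavation → Foundation → Electrical rough-in → Insulation.

Backward pass:
LF_Insulation = 52; LS_Insulation = 52−13 = 39
LF_HVAC install = LS_Insulation = 39; LS_HVAC install = 39−11 = 28
LF_Plumbing rough-in = LS_Insulation = 39; LS_Plumbing rough-in = 39−12 = 27
LF_Electrical rough-in = LS_Insulation = 39; LS_Electrical rough-in = 39−15 = 24
LF_Roofing = min(LS_Plumbing rough-in=27, LS_HVAC install=28) = 27; LS_Roofing = 27−6 = 21
LF_Framing = LS_Insulation = 39; LS_Framing = 39−9 = 30
LF_Foundation = min(LS_Electrical rough-in=24, LS_Plumbing rough-in=27) = 24; LS_Foundation = 24−10 = 14
LF_Excavation = min(LS_Foundation=14, LS_Framing=30, LS_Roofing=21) = 14; LS_Excavation = 14−14 = 0
LF_Demolition = min(LS_Foundation=14, LS_Roofing=21, LS_Insulation=39) = 14; LS_Demolition = 14−11 = 3
Slack_HVAC install = LS_HVAC install − ES_HVAC install = 28 − 20 = 8

8 days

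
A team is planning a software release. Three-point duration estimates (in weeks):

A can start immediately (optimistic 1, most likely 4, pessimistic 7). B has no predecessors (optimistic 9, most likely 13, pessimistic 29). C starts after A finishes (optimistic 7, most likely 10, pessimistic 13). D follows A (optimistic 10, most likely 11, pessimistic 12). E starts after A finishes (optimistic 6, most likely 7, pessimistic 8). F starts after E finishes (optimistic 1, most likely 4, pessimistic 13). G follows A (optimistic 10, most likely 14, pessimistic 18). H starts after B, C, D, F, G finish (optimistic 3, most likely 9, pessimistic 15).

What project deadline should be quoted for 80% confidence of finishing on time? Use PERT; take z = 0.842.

29.2 weeks

te_A = (1 + 4·4 + 7)/6 = 24/6 = 4; σ²_A = ((7−1)/6)² = 1.000
te_B = (9 + 4·13 + 29)/6 = 90/6 = 15; σ²_B = ((29−9)/6)² = 11.111
te_C = (7 + 4·10 + 13)/6 = 60/6 = 10; σ²_C = ((13−7)/6)² = 1.000
te_D = (10 + 4·11 + 12)/6 = 66/6 = 11; σ²_D = ((12−10)/6)² = 0.111
te_E = (6 + 4·7 + 8)/6 = 42/6 = 7; σ²_E = ((8−6)/6)² = 0.111
te_F = (1 + 4·4 + 13)/6 = 30/6 = 5; σ²_F = ((13−1)/6)² = 4.000
te_G = (10 + 4·14 + 18)/6 = 84/6 = 14; σ²_G = ((18−10)/6)² = 1.778
te_H = (3 + 4·9 + 15)/6 = 54/6 = 9; σ²_H = ((15−3)/6)² = 4.000

Forward pass:
ES_A = 0; EF_A = 4
ES_B = 0; EF_B = 15
ES_C = 4; EF_C = 4+10 = 14
ES_D = 4; EF_D = 4+11 = 15
ES_E = 4; EF_E = 4+7 = 11
ES_F = 11; EF_F = 11+5 = 16
ES_G = 4; EF_G = 4+14 = 18
ES_H = max(EF_B=15, EF_C=14, EF_D=15, EF_F=16, EF_G=18) = 18; EF_H = 18+9 = 27
Expected project duration μ = 27 weeks. Critical path: A → G → H.

Variance along critical path = 1.000 + 1.778 + 4.000 = 6.778; σ = 2.603 weeks.
D = μ + z·σ = 27 + 0.842·2.603 = 29.2 weeks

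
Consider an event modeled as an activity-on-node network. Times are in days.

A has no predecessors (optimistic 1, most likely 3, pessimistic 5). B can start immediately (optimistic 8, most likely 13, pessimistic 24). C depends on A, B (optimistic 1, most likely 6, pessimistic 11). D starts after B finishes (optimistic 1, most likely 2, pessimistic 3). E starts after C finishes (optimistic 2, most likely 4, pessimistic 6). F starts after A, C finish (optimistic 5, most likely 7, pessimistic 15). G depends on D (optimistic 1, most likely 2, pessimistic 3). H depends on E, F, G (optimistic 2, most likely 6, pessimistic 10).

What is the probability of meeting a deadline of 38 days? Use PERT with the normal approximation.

te_A = (1 + 4·3 + 5)/6 = 18/6 = 3; σ²_A = ((5−1)/6)² = 0.444
te_B = (8 + 4·13 + 24)/6 = 84/6 = 14; σ²_B = ((24−8)/6)² = 7.111
te_C = (1 + 4·6 + 11)/6 = 36/6 = 6; σ²_C = ((11−1)/6)² = 2.778
te_D = (1 + 4·2 + 3)/6 = 12/6 = 2; σ²_D = ((3−1)/6)² = 0.111
te_E = (2 + 4·4 + 6)/6 = 24/6 = 4; σ²_E = ((6−2)/6)² = 0.444
te_F = (5 + 4·7 + 15)/6 = 48/6 = 8; σ²_F = ((15−5)/6)² = 2.778
te_G = (1 + 4·2 + 3)/6 = 12/6 = 2; σ²_G = ((3−1)/6)² = 0.111
te_H = (2 + 4·6 + 10)/6 = 36/6 = 6; σ²_H = ((10−2)/6)² = 1.778

Forward pass:
ES_A = 0; EF_A = 3
ES_B = 0; EF_B = 14
ES_C = max(EF_A=3, EF_B=14) = 14; EF_C = 14+6 = 20
ES_D = 14; EF_D = 14+2 = 16
ES_E = 20; EF_E = 20+4 = 24
ES_F = max(EF_A=3, EF_C=20) = 20; EF_F = 20+8 = 28
ES_G = 16; EF_G = 16+2 = 18
ES_H = max(EF_E=24, EF_F=28, EF_G=18) = 28; EF_H = 28+6 = 34
Expected project duration μ = 34 days. Critical path: B → C → F → H.

Variance along critical path = 7.111 + 2.778 + 2.778 + 1.778 = 14.444; σ = √14.444 = 3.801 days.
Z = (38 − 34) / 3.801 = 1.052
P(T ≤ 38) = Φ(1.052) ≈ 0.854

0.854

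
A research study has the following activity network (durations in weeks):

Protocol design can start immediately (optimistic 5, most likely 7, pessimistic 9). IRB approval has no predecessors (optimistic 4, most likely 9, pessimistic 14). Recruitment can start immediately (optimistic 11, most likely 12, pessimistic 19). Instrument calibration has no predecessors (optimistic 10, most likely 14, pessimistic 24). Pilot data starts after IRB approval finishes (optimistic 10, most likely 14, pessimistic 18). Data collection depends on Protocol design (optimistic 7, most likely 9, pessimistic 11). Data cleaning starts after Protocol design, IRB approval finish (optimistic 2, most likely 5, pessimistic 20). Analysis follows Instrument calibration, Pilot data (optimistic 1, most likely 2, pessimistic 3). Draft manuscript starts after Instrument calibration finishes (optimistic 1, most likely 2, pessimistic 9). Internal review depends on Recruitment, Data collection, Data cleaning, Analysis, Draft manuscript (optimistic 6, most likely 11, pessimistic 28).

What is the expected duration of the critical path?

te_Protocol design = (5 + 4·7 + 9)/6 = 42/6 = 7
te_IRB approval = (4 + 4·9 + 14)/6 = 54/6 = 9
te_Recruitment = (11 + 4·12 + 19)/6 = 78/6 = 13
te_Instrument calibration = (10 + 4·14 + 24)/6 = 90/6 = 15
te_Pilot data = (10 + 4·14 + 18)/6 = 84/6 = 14
te_Data collection = (7 + 4·9 + 11)/6 = 54/6 = 9
te_Data cleaning = (2 + 4·5 + 20)/6 = 42/6 = 7
te_Analysis = (1 + 4·2 + 3)/6 = 12/6 = 2
te_Draft manuscript = (1 + 4·2 + 9)/6 = 18/6 = 3
te_Internal review = (6 + 4·11 + 28)/6 = 78/6 = 13

Forward pass:
ES_Protocol design = 0; EF_Protocol design = 7
ES_IRB approval = 0; EF_IRB approval = 9
ES_Recruitment = 0; EF_Recruitment = 13
ES_Instrument calibration = 0; EF_Instrument calibration = 15
ES_Pilot data = 9; EF_Pilot data = 9+14 = 23
ES_Data collection = 7; EF_Data collection = 7+9 = 16
ES_Data cleaning = max(EF_Protocol design=7, EF_IRB approval=9) = 9; EF_Data cleaning = 9+7 = 16
ES_Analysis = max(EF_Instrument calibration=15, EF_Pilot data=23) = 23; EF_Analysis = 23+2 = 25
ES_Draft manuscript = 15; EF_Draft manuscript = 15+3 = 18
ES_Internal review = max(EF_Recruitment=13, EF_Data collection=16, EF_Data cleaning=16, EF_Analysis=25, EF_Draft manuscript=18) = 25; EF_Internal review = 25+13 = 38
Expected project duration μ = 38 weeks. Critical path: IRB approval → Pilot data → Analysis → Internal review.

38 weeks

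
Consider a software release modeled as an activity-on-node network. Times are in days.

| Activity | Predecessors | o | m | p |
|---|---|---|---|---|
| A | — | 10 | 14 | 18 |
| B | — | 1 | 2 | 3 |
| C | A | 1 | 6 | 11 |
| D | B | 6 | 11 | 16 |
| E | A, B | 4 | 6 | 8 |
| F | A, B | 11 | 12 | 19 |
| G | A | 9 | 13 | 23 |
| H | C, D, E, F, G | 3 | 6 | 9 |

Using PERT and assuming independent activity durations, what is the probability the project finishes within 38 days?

te_A = (10 + 4·14 + 18)/6 = 84/6 = 14; σ²_A = ((18−10)/6)² = 1.778
te_B = (1 + 4·2 + 3)/6 = 12/6 = 2; σ²_B = ((3−1)/6)² = 0.111
te_C = (1 + 4·6 + 11)/6 = 36/6 = 6; σ²_C = ((11−1)/6)² = 2.778
te_D = (6 + 4·11 + 16)/6 = 66/6 = 11; σ²_D = ((16−6)/6)² = 2.778
te_E = (4 + 4·6 + 8)/6 = 36/6 = 6; σ²_E = ((8−4)/6)² = 0.444
te_F = (11 + 4·12 + 19)/6 = 78/6 = 13; σ²_F = ((19−11)/6)² = 1.778
te_G = (9 + 4·13 + 23)/6 = 84/6 = 14; σ²_G = ((23−9)/6)² = 5.444
te_H = (3 + 4·6 + 9)/6 = 36/6 = 6; σ²_H = ((9−3)/6)² = 1.000

Forward pass:
ES_A = 0; EF_A = 14
ES_B = 0; EF_B = 2
ES_C = 14; EF_C = 14+6 = 20
ES_D = 2; EF_D = 2+11 = 13
ES_E = max(EF_A=14, EF_B=2) = 14; EF_E = 14+6 = 20
ES_F = max(EF_A=14, EF_B=2) = 14; EF_F = 14+13 = 27
ES_G = 14; EF_G = 14+14 = 28
ES_H = max(EF_C=20, EF_D=13, EF_E=20, EF_F=27, EF_G=28) = 28; EF_H = 28+6 = 34
Expected project duration μ = 34 days. Critical path: A → G → H.

Variance along critical path = 1.778 + 5.444 + 1.000 = 8.222; σ = √8.222 = 2.867 days.
Z = (38 − 34) / 2.867 = 1.395
P(T ≤ 38) = Φ(1.395) ≈ 0.918

0.918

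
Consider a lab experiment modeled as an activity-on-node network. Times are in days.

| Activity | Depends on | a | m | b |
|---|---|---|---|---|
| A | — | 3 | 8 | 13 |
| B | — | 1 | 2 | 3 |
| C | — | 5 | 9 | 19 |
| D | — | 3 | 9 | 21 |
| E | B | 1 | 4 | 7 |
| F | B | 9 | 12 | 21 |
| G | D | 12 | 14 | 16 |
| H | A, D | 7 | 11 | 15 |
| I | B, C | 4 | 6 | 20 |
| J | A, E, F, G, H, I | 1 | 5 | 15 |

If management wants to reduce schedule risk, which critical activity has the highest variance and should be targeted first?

D

te_A = (3 + 4·8 + 13)/6 = 48/6 = 8; σ²_A = ((13−3)/6)² = 2.778
te_B = (1 + 4·2 + 3)/6 = 12/6 = 2; σ²_B = ((3−1)/6)² = 0.111
te_C = (5 + 4·9 + 19)/6 = 60/6 = 10; σ²_C = ((19−5)/6)² = 5.444
te_D = (3 + 4·9 + 21)/6 = 60/6 = 10; σ²_D = ((21−3)/6)² = 9.000
te_E = (1 + 4·4 + 7)/6 = 24/6 = 4; σ²_E = ((7−1)/6)² = 1.000
te_F = (9 + 4·12 + 21)/6 = 78/6 = 13; σ²_F = ((21−9)/6)² = 4.000
te_G = (12 + 4·14 + 16)/6 = 84/6 = 14; σ²_G = ((16−12)/6)² = 0.444
te_H = (7 + 4·11 + 15)/6 = 66/6 = 11; σ²_H = ((15−7)/6)² = 1.778
te_I = (4 + 4·6 + 20)/6 = 48/6 = 8; σ²_I = ((20−4)/6)² = 7.111
te_J = (1 + 4·5 + 15)/6 = 36/6 = 6; σ²_J = ((15−1)/6)² = 5.444

Forward pass:
ES_A = 0; EF_A = 8
ES_B = 0; EF_B = 2
ES_C = 0; EF_C = 10
ES_D = 0; EF_D = 10
ES_E = 2; EF_E = 2+4 = 6
ES_F = 2; EF_F = 2+13 = 15
ES_G = 10; EF_G = 10+14 = 24
ES_H = max(EF_A=8, EF_D=10) = 10; EF_H = 10+11 = 21
ES_I = max(EF_B=2, EF_C=10) = 10; EF_I = 10+8 = 18
ES_J = max(EF_A=8, EF_E=6, EF_F=15, EF_G=24, EF_H=21, EF_I=18) = 24; EF_J = 24+6 = 30
Expected project duration μ = 30 days. Critical path: D → G → J.

Variances on critical path: σ²_D=9.000, σ²_G=0.444, σ²_J=5.444.
Largest is σ²_D = 9.000.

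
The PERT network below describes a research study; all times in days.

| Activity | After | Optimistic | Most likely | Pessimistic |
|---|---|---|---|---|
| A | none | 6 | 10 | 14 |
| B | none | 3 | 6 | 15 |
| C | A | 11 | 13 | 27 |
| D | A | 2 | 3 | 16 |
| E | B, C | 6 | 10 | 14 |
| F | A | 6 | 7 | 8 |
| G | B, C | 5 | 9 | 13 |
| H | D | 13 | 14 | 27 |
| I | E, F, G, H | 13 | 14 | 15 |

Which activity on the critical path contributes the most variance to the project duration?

te_A = (6 + 4·10 + 14)/6 = 60/6 = 10; σ²_A = ((14−6)/6)² = 1.778
te_B = (3 + 4·6 + 15)/6 = 42/6 = 7; σ²_B = ((15−3)/6)² = 4.000
te_C = (11 + 4·13 + 27)/6 = 90/6 = 15; σ²_C = ((27−11)/6)² = 7.111
te_D = (2 + 4·3 + 16)/6 = 30/6 = 5; σ²_D = ((16−2)/6)² = 5.444
te_E = (6 + 4·10 + 14)/6 = 60/6 = 10; σ²_E = ((14−6)/6)² = 1.778
te_F = (6 + 4·7 + 8)/6 = 42/6 = 7; σ²_F = ((8−6)/6)² = 0.111
te_G = (5 + 4·9 + 13)/6 = 54/6 = 9; σ²_G = ((13−5)/6)² = 1.778
te_H = (13 + 4·14 + 27)/6 = 96/6 = 16; σ²_H = ((27−13)/6)² = 5.444
te_I = (13 + 4·14 + 15)/6 = 84/6 = 14; σ²_I = ((15−13)/6)² = 0.111

Forward pass:
ES_A = 0; EF_A = 10
ES_B = 0; EF_B = 7
ES_C = 10; EF_C = 10+15 = 25
ES_D = 10; EF_D = 10+5 = 15
ES_E = max(EF_B=7, EF_C=25) = 25; EF_E = 25+10 = 35
ES_F = 10; EF_F = 10+7 = 17
ES_G = max(EF_B=7, EF_C=25) = 25; EF_G = 25+9 = 34
ES_H = 15; EF_H = 15+16 = 31
ES_I = max(EF_E=35, EF_F=17, EF_G=34, EF_H=31) = 35; EF_I = 35+14 = 49
Expected project duration μ = 49 days. Critical path: A → C → E → I.

Variances on critical path: σ²_A=1.778, σ²_C=7.111, σ²_E=1.778, σ²_I=0.111.
Largest is σ²_C = 7.111.

C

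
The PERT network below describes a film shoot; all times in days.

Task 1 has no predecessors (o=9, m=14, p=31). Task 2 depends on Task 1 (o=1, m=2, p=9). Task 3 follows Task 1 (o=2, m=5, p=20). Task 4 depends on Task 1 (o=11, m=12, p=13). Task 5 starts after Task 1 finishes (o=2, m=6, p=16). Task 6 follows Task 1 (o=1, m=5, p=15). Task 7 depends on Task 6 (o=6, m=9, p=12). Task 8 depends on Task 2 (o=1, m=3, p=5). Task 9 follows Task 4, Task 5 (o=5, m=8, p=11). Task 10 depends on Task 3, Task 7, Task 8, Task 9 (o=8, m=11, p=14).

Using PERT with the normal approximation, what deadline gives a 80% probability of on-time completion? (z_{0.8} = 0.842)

50.3 days

te_Task 1 = (9 + 4·14 + 31)/6 = 96/6 = 16; σ²_Task 1 = ((31−9)/6)² = 13.444
te_Task 2 = (1 + 4·2 + 9)/6 = 18/6 = 3; σ²_Task 2 = ((9−1)/6)² = 1.778
te_Task 3 = (2 + 4·5 + 20)/6 = 42/6 = 7; σ²_Task 3 = ((20−2)/6)² = 9.000
te_Task 4 = (11 + 4·12 + 13)/6 = 72/6 = 12; σ²_Task 4 = ((13−11)/6)² = 0.111
te_Task 5 = (2 + 4·6 + 16)/6 = 42/6 = 7; σ²_Task 5 = ((16−2)/6)² = 5.444
te_Task 6 = (1 + 4·5 + 15)/6 = 36/6 = 6; σ²_Task 6 = ((15−1)/6)² = 5.444
te_Task 7 = (6 + 4·9 + 12)/6 = 54/6 = 9; σ²_Task 7 = ((12−6)/6)² = 1.000
te_Task 8 = (1 + 4·3 + 5)/6 = 18/6 = 3; σ²_Task 8 = ((5−1)/6)² = 0.444
te_Task 9 = (5 + 4·8 + 11)/6 = 48/6 = 8; σ²_Task 9 = ((11−5)/6)² = 1.000
te_Task 10 = (8 + 4·11 + 14)/6 = 66/6 = 11; σ²_Task 10 = ((14−8)/6)² = 1.000

Forward pass:
ES_Task 1 = 0; EF_Task 1 = 16
ES_Task 2 = 16; EF_Task 2 = 16+3 = 19
ES_Task 3 = 16; EF_Task 3 = 16+7 = 23
ES_Task 4 = 16; EF_Task 4 = 16+12 = 28
ES_Task 5 = 16; EF_Task 5 = 16+7 = 23
ES_Task 6 = 16; EF_Task 6 = 16+6 = 22
ES_Task 7 = 22; EF_Task 7 = 22+9 = 31
ES_Task 8 = 19; EF_Task 8 = 19+3 = 22
ES_Task 9 = max(EF_Task 4=28, EF_Task 5=23) = 28; EF_Task 9 = 28+8 = 36
ES_Task 10 = max(EF_Task 3=23, EF_Task 7=31, EF_Task 8=22, EF_Task 9=36) = 36; EF_Task 10 = 36+11 = 47
Expected project duration μ = 47 days. Critical path: Task 1 → Task 4 → Task 9 → Task 10.

Variance along critical path = 13.444 + 0.111 + 1.000 + 1.000 = 15.556; σ = 3.944 days.
D = μ + z·σ = 47 + 0.842·3.944 = 50.3 days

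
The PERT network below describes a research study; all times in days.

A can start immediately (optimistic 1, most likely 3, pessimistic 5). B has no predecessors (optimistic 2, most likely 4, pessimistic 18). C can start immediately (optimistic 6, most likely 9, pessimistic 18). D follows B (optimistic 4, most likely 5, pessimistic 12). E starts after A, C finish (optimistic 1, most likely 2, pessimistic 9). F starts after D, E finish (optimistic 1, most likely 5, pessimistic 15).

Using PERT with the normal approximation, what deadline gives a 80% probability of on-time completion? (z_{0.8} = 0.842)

te_A = (1 + 4·3 + 5)/6 = 18/6 = 3; σ²_A = ((5−1)/6)² = 0.444
te_B = (2 + 4·4 + 18)/6 = 36/6 = 6; σ²_B = ((18−2)/6)² = 7.111
te_C = (6 + 4·9 + 18)/6 = 60/6 = 10; σ²_C = ((18−6)/6)² = 4.000
te_D = (4 + 4·5 + 12)/6 = 36/6 = 6; σ²_D = ((12−4)/6)² = 1.778
te_E = (1 + 4·2 + 9)/6 = 18/6 = 3; σ²_E = ((9−1)/6)² = 1.778
te_F = (1 + 4·5 + 15)/6 = 36/6 = 6; σ²_F = ((15−1)/6)² = 5.444

Forward pass:
ES_A = 0; EF_A = 3
ES_B = 0; EF_B = 6
ES_C = 0; EF_C = 10
ES_D = 6; EF_D = 6+6 = 12
ES_E = max(EF_A=3, EF_C=10) = 10; EF_E = 10+3 = 13
ES_F = max(EF_D=12, EF_E=13) = 13; EF_F = 13+6 = 19
Expected project duration μ = 19 days. Critical path: C → E → F.

Variance along critical path = 4.000 + 1.778 + 5.444 = 11.222; σ = 3.350 days.
D = μ + z·σ = 19 + 0.842·3.350 = 21.8 days

21.8 days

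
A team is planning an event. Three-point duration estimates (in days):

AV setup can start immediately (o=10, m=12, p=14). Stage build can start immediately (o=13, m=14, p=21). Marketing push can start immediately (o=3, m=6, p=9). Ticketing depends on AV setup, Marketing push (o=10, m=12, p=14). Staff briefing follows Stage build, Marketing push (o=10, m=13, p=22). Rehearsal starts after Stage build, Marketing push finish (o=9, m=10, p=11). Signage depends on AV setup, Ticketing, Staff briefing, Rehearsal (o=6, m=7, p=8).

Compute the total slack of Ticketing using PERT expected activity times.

5 days

te_AV setup = (10 + 4·12 + 14)/6 = 72/6 = 12
te_Stage build = (13 + 4·14 + 21)/6 = 90/6 = 15
te_Marketing push = (3 + 4·6 + 9)/6 = 36/6 = 6
te_Ticketing = (10 + 4·12 + 14)/6 = 72/6 = 12
te_Staff briefing = (10 + 4·13 + 22)/6 = 84/6 = 14
te_Rehearsal = (9 + 4·10 + 11)/6 = 60/6 = 10
te_Signage = (6 + 4·7 + 8)/6 = 42/6 = 7

Forward pass:
ES_AV setup = 0; EF_AV setup = 12
ES_Stage build = 0; EF_Stage build = 15
ES_Marketing push = 0; EF_Marketing push = 6
ES_Ticketing = max(EF_AV setup=12, EF_Marketing push=6) = 12; EF_Ticketing = 12+12 = 24
ES_Staff briefing = max(EF_Stage build=15, EF_Marketing push=6) = 15; EF_Staff briefing = 15+14 = 29
ES_Rehearsal = max(EF_Stage build=15, EF_Marketing push=6) = 15; EF_Rehearsal = 15+10 = 25
ES_Signage = max(EF_AV setup=12, EF_Ticketing=24, EF_Staff briefing=29, EF_Rehearsal=25) = 29; EF_Signage = 29+7 = 36
Expected project duration μ = 36 days. Critical path: Stage build → Staff briefing → Signage.

Backward pass:
LF_Signage = 36; LS_Signage = 36−7 = 29
LF_Rehearsal = LS_Signage = 29; LS_Rehearsal = 29−10 = 19
LF_Staff briefing = LS_Signage = 29; LS_Staff briefing = 29−14 = 15
LF_Ticketing = LS_Signage = 29; LS_Ticketing = 29−12 = 17
LF_Marketing push = min(LS_Ticketing=17, LS_Staff briefing=15, LS_Rehearsal=19) = 15; LS_Marketing push = 15−6 = 9
LF_Stage build = min(LS_Staff briefing=15, LS_Rehearsal=19) = 15; LS_Stage build = 15−15 = 0
LF_AV setup = min(LS_Ticketing=17, LS_Signage=29) = 17; LS_AV setup = 17−12 = 5
Slack_Ticketing = LS_Ticketing − ES_Ticketing = 17 − 12 = 5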